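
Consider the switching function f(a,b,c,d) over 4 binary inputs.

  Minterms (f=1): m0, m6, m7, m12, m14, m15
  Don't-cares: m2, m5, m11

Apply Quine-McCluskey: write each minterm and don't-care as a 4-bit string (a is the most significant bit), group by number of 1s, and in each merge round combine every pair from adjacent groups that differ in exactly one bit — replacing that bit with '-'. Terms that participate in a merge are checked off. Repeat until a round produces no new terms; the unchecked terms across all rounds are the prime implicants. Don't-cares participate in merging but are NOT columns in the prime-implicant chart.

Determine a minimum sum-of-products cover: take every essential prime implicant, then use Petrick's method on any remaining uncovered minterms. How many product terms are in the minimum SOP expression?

size-2^0 implicants → 0000(✓)  0010(✓)  0101(✓)  0110(✓)  0111(✓)  1011(✓)  1100(✓)  1110(✓)  1111(✓)
size-2^1 implicants → -110(✓)  -111(✓)  0-10  00-0  01-1  011-(✓)  1-11  11-0  111-(✓)
size-2^2 implicants → -11-
Unchecked terms (primes): -11-, 0-10, 00-0, 01-1, 1-11, 11-0
Minterm coverage:
  m0 ⊆ 00-0 [E]
  m6 ⊆ -11-,0-10
  m7 ⊆ -11-,01-1
  m12 ⊆ 11-0 [E]
  m14 ⊆ -11-,11-0
  m15 ⊆ -11-,1-11
E = {00-0, 11-0}
Petrick residual → -11-
Cover = bc + a'b'd' + abd'  |cover|=3

3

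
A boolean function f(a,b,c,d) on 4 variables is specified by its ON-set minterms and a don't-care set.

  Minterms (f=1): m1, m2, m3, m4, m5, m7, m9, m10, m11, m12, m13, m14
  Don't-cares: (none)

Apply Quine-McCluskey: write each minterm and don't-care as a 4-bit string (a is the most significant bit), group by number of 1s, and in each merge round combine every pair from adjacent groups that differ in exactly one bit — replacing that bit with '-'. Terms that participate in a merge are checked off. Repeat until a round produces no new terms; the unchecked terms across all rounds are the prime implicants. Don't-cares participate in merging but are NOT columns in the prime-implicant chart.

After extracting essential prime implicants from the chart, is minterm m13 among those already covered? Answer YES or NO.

[col 0] 0001*, 0010*, 0011*, 0100*, 0101*, 0111*, 1001*, 1010*, 1011*, 1100*, 1101*, 1110*
[col 1] -001*, -010*, -011*, -100*, -101*, 0-01*, 0-11*, 00-1*, 001-*, 01-1*, 010-*, 1-01*, 1-10, 10-1*, 101-*, 11-0, 110-*
[col 2] --01, -0-1, -01-, -10-, 0--1
Prime implicants: --01, -0-1, -01-, -10-, 0--1, 1-10, 11-0
PI chart (minterm → PIs covering it):
  1 | --01,-0-1,0--1
  2 | -01-  (sole → essential)
  3 | -0-1,-01-,0--1
  4 | -10-  (sole → essential)
  5 | --01,-10-,0--1
  7 | 0--1  (sole → essential)
  9 | --01,-0-1
  10 | -01-,1-10
  11 | -0-1,-01-
  12 | -10-,11-0
  13 | --01,-10-
  14 | 1-10,11-0
Essential prime implicants: -01-, -10-, 0--1

YES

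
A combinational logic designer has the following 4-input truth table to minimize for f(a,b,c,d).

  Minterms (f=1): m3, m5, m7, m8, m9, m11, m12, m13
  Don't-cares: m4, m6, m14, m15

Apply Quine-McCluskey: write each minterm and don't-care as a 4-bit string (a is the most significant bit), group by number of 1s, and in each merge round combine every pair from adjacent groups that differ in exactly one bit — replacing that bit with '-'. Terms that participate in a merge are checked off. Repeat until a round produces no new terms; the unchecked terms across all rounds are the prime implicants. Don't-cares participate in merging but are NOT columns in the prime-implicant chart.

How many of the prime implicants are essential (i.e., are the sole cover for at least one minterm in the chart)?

3

size-2^0 implicants → 0011(✓)  0100(✓)  0101(✓)  0110(✓)  0111(✓)  1000(✓)  1001(✓)  1011(✓)  1100(✓)  1101(✓)  1110(✓)  1111(✓)
size-2^1 implicants → -011(✓)  -100(✓)  -101(✓)  -110(✓)  -111(✓)  0-11(✓)  01-0(✓)  01-1(✓)  010-(✓)  011-(✓)  1-00(✓)  1-01(✓)  1-11(✓)  10-1(✓)  100-(✓)  11-0(✓)  11-1(✓)  110-(✓)  111-(✓)
size-2^2 implicants → --11  -1-0(✓)  -1-1(✓)  -10-(✓)  -11-(✓)  01--(✓)  1--1  1-0-  11--(✓)
size-2^3 implicants → -1--
Unchecked terms (primes): --11, -1--, 1--1, 1-0-
Minterm coverage:
  m3 ⊆ --11 [E]
  m5 ⊆ -1-- [E]
  m7 ⊆ --11,-1--
  m8 ⊆ 1-0- [E]
  m9 ⊆ 1--1,1-0-
  m11 ⊆ --11,1--1
  m12 ⊆ -1--,1-0-
  m13 ⊆ -1--,1--1,1-0-
E = {--11, -1--, 1-0-}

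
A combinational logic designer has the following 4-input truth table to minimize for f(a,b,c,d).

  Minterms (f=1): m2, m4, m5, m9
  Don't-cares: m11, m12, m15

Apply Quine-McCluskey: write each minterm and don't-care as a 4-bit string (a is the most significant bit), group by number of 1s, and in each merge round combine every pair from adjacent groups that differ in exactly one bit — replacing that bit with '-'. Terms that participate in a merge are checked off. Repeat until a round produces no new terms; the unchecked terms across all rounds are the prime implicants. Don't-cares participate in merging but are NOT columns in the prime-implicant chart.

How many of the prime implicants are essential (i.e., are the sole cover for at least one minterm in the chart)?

3

size-2^0 implicants → 0010  0100(✓)  0101(✓)  1001(✓)  1011(✓)  1100(✓)  1111(✓)
size-2^1 implicants → -100  010-  1-11  10-1
Unchecked terms (primes): -100, 0010, 010-, 1-11, 10-1
Minterm coverage:
  m2 ⊆ 0010 [E]
  m4 ⊆ -100,010-
  m5 ⊆ 010- [E]
  m9 ⊆ 10-1 [E]
E = {0010, 010-, 10-1}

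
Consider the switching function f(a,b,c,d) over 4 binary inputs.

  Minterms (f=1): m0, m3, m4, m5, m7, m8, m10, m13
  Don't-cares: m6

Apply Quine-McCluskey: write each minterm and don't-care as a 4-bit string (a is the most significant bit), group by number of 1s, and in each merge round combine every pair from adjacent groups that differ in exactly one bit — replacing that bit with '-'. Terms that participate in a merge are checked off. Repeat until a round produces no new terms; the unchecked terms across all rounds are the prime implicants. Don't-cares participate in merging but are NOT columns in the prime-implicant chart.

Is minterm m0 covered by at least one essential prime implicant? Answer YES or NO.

[col 0] 0000*, 0011*, 0100*, 0101*, 0110*, 0111*, 1000*, 1010*, 1101*
[col 1] -000, -101, 0-00, 0-11, 01-0*, 01-1*, 010-*, 011-*, 10-0
[col 2] 01--
Prime implicants: -000, -101, 0-00, 0-11, 01--, 10-0
PI chart (minterm → PIs covering it):
  0 | -000,0-00
  3 | 0-11  (sole → essential)
  4 | 0-00,01--
  5 | -101,01--
  7 | 0-11,01--
  8 | -000,10-0
  10 | 10-0  (sole → essential)
  13 | -101  (sole → essential)
Essential prime implicants: -101, 0-11, 10-0

NO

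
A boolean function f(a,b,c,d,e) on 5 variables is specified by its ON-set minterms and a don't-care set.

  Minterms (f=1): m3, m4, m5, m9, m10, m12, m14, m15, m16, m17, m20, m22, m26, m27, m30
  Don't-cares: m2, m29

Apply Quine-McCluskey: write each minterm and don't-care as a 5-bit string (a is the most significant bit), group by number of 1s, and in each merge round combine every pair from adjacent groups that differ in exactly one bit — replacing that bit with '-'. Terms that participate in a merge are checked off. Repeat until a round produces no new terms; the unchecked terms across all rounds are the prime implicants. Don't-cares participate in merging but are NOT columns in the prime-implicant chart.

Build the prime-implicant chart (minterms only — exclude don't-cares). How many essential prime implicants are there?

size-2^0 implicants → 00010(✓)  00011(✓)  00100(✓)  00101(✓)  01001  01010(✓)  01100(✓)  01110(✓)  01111(✓)  10000(✓)  10001(✓)  10100(✓)  10110(✓)  11010(✓)  11011(✓)  11101  11110(✓)
size-2^1 implicants → -0100  -1010(✓)  -1110(✓)  0-010  0-100  0001-  0010-  01-10(✓)  011-0  0111-  1-110  10-00  1000-  101-0  11-10(✓)  1101-
size-2^2 implicants → -1-10
Unchecked terms (primes): -0100, -1-10, 0-010, 0-100, 0001-, 0010-, 01001, 011-0, 0111-, 1-110, 10-00, 1000-, 101-0, 1101-, 11101
Minterm coverage:
  m3 ⊆ 0001- [E]
  m4 ⊆ -0100,0-100,0010-
  m5 ⊆ 0010- [E]
  m9 ⊆ 01001 [E]
  m10 ⊆ -1-10,0-010
  m12 ⊆ 0-100,011-0
  m14 ⊆ -1-10,011-0,0111-
  m15 ⊆ 0111- [E]
  m16 ⊆ 10-00,1000-
  m17 ⊆ 1000- [E]
  m20 ⊆ -0100,10-00,101-0
  m22 ⊆ 1-110,101-0
  m26 ⊆ -1-10,1101-
  m27 ⊆ 1101- [E]
  m30 ⊆ -1-10,1-110
E = {0001-, 0010-, 01001, 0111-, 1000-, 1101-}

6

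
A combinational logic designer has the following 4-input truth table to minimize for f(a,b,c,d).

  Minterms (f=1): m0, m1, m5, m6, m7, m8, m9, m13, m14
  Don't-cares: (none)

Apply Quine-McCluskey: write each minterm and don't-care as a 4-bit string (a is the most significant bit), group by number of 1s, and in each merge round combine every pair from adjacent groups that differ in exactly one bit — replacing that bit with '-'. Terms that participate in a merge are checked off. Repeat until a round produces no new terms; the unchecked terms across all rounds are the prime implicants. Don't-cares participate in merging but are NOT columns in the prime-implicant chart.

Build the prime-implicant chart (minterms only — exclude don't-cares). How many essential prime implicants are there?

[col 0] 0000*, 0001*, 0101*, 0110*, 0111*, 1000*, 1001*, 1101*, 1110*
[col 1] -000*, -001*, -101*, -110, 0-01*, 000-*, 01-1, 011-, 1-01*, 100-*
[col 2] --01, -00-
Prime implicants: --01, -00-, -110, 01-1, 011-
PI chart (minterm → PIs covering it):
  0 | -00-  (sole → essential)
  1 | --01,-00-
  5 | --01,01-1
  6 | -110,011-
  7 | 01-1,011-
  8 | -00-  (sole → essential)
  9 | --01,-00-
  13 | --01  (sole → essential)
  14 | -110  (sole → essential)
Essential prime implicants: --01, -00-, -110

3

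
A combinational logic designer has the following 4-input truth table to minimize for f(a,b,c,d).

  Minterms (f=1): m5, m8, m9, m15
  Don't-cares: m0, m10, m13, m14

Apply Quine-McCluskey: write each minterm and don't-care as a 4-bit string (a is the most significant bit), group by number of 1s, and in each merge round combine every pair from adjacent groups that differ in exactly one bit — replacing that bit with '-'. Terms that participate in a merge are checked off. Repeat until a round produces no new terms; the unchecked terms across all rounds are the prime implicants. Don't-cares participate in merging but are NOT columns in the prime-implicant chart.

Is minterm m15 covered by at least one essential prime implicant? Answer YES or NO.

size-2^0 implicants → 0000(✓)  0101(✓)  1000(✓)  1001(✓)  1010(✓)  1101(✓)  1110(✓)  1111(✓)
size-2^1 implicants → -000  -101  1-01  1-10  10-0  100-  11-1  111-
Unchecked terms (primes): -000, -101, 1-01, 1-10, 10-0, 100-, 11-1, 111-
Minterm coverage:
  m5 ⊆ -101 [E]
  m8 ⊆ -000,10-0,100-
  m9 ⊆ 1-01,100-
  m15 ⊆ 11-1,111-
E = {-101}

NO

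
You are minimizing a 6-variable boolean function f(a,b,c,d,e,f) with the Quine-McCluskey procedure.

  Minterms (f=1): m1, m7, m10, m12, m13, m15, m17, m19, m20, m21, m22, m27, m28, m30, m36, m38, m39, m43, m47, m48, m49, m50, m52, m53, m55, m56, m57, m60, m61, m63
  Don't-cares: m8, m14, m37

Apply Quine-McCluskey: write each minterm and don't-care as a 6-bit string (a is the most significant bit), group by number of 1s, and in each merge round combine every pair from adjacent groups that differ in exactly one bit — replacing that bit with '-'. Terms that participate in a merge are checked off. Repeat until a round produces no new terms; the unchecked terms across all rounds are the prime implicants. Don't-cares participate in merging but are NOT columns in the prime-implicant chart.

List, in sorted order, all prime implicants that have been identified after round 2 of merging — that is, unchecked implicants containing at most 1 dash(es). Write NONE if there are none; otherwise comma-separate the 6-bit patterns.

size-2^0 implicants → 000001(✓)  000111(✓)  001000(✓)  001010(✓)  001100(✓)  001101(✓)  001110(✓)  001111(✓)  010001(✓)  010011(✓)  010100(✓)  010101(✓)  010110(✓)  011011(✓)  011100(✓)  011110(✓)  100100(✓)  100101(✓)  100110(✓)  100111(✓)  101011(✓)  101111(✓)  110000(✓)  110001(✓)  110010(✓)  110100(✓)  110101(✓)  110111(✓)  111000(✓)  111001(✓)  111100(✓)  111101(✓)  111111(✓)
size-2^1 implicants → -00111(✓)  -01111(✓)  -10001(✓)  -10100(✓)  -10101(✓)  -11100(✓)  0-0001  0-1100(✓)  0-1110(✓)  00-111(✓)  001-00(✓)  001-10(✓)  0010-0(✓)  0011-0(✓)  0011-1(✓)  00110-(✓)  00111-(✓)  01-011  01-100(✓)  01-110(✓)  010-01(✓)  0100-1  0101-0(✓)  01010-(✓)  0111-0(✓)  1-0100(✓)  1-0101(✓)  1-0111(✓)  1-1111(✓)  10-111(✓)  1001-0(✓)  1001-1(✓)  10010-(✓)  10011-(✓)  101-11  11-000(✓)  11-001(✓)  11-100(✓)  11-101(✓)  11-111(✓)  110-00(✓)  110-01(✓)  1100-0  11000-(✓)  1101-1(✓)  11010-(✓)  111-00(✓)  111-01(✓)  11100-(✓)  1111-1(✓)  11110-(✓)
size-2^2 implicants → -0-111  -1-100  -10-01  -1010-  0-11-0  001--0  0011--  01-1-0  1--111  1-01-1  1-010-  1001--  11--00(✓)  11--01(✓)  11-00-(✓)  11-1-1  11-10-(✓)  110-0-(✓)  111-0-(✓)
size-2^3 implicants → 11--0-
Unchecked terms (primes): -0-111, -1-100, -10-01, -1010-, 0-0001, 0-11-0, 001--0, 0011--, 01-011, 01-1-0, 0100-1, 1--111, 1-01-1, 1-010-, 1001--, 101-11, 11--0-, 11-1-1, 1100-0

0-0001, 01-011, 0100-1, 101-11, 1100-0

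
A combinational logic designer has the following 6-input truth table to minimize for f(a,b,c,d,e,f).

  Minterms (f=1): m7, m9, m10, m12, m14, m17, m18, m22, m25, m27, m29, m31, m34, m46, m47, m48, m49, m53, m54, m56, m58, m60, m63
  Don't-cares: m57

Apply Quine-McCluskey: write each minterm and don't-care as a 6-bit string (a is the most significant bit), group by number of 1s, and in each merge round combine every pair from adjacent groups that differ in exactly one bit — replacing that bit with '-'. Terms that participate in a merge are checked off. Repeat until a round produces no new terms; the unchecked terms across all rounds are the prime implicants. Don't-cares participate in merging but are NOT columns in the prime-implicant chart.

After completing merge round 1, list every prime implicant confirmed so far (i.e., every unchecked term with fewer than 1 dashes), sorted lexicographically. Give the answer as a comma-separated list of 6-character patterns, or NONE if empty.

size-2^0 implicants → 000111  001001(✓)  001010(✓)  001100(✓)  001110(✓)  010001(✓)  010010(✓)  010110(✓)  011001(✓)  011011(✓)  011101(✓)  011111(✓)  100010  101110(✓)  101111(✓)  110000(✓)  110001(✓)  110101(✓)  110110(✓)  111000(✓)  111001(✓)  111010(✓)  111100(✓)  111111(✓)
size-2^1 implicants → -01110  -10001(✓)  -10110  -11001(✓)  -11111  0-1001  001-10  0011-0  01-001(✓)  010-10  011-01(✓)  011-11(✓)  0110-1(✓)  0111-1(✓)  1-1111  10111-  11-000(✓)  11-001(✓)  110-01  11000-(✓)  111-00  1110-0  11100-(✓)
size-2^2 implicants → -1-001  011--1  11-00-
Unchecked terms (primes): -01110, -1-001, -10110, -11111, 0-1001, 000111, 001-10, 0011-0, 010-10, 011--1, 1-1111, 100010, 10111-, 11-00-, 110-01, 111-00, 1110-0

000111, 100010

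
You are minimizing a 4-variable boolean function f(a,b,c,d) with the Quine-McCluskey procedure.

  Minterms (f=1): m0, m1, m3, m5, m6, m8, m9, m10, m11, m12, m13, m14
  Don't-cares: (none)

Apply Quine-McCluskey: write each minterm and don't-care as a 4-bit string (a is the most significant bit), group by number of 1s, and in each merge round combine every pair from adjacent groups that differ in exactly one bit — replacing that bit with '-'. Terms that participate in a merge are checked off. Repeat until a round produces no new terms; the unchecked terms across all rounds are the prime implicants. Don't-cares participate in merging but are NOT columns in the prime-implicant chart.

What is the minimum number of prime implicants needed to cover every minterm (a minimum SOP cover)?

[col 0] 0000*, 0001*, 0011*, 0101*, 0110*, 1000*, 1001*, 1010*, 1011*, 1100*, 1101*, 1110*
[col 1] -000*, -001*, -011*, -101*, -110, 0-01*, 00-1*, 000-*, 1-00*, 1-01*, 1-10*, 10-0*, 10-1*, 100-*, 101-*, 11-0*, 110-*
[col 2] --01, -0-1, -00-, 1--0, 1-0-, 10--
Prime implicants: --01, -0-1, -00-, -110, 1--0, 1-0-, 10--
PI chart (minterm → PIs covering it):
  0 | -00-  (sole → essential)
  1 | --01,-0-1,-00-
  3 | -0-1  (sole → essential)
  5 | --01  (sole → essential)
  6 | -110  (sole → essential)
  8 | -00-,1--0,1-0-,10--
  9 | --01,-0-1,-00-,1-0-,10--
  10 | 1--0,10--
  11 | -0-1,10--
  12 | 1--0,1-0-
  13 | --01,1-0-
  14 | -110,1--0
Essential prime implicants: --01, -0-1, -00-, -110
Petrick residual → 1--0
Minimum SOP uses 5 PIs: c'd + b'd + b'c' + bcd' + ad'

5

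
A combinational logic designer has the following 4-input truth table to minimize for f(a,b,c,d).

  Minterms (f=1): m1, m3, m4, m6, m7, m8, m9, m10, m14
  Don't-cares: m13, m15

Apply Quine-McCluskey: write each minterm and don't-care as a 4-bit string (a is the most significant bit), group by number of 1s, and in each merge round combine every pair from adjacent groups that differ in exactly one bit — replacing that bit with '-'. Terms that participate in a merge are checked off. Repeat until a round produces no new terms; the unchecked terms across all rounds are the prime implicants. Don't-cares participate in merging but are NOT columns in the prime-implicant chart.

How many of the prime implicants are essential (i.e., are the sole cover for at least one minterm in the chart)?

1

Round 0: 0001✓ 0011✓ 0100✓ 0110✓ 0111✓ 1000✓ 1001✓ 1010✓ 1101✓ 1110✓ 1111✓
Round 1: -001 -110✓ -111✓ 0-11 00-1 01-0 011-✓ 1-01 1-10 10-0 100- 11-1 111-✓
Round 2: -11-
PIs = {-001, -11-, 0-11, 00-1, 01-0, 1-01, 1-10, 10-0, 100-, 11-1}
Coverage chart:
  m1: -001,00-1
  m3: 0-11,00-1
  m4: 01-0 ←essential
  m6: -11-,01-0
  m7: -11-,0-11
  m8: 10-0,100-
  m9: -001,1-01,100-
  m10: 1-10,10-0
  m14: -11-,1-10
Essential: 01-0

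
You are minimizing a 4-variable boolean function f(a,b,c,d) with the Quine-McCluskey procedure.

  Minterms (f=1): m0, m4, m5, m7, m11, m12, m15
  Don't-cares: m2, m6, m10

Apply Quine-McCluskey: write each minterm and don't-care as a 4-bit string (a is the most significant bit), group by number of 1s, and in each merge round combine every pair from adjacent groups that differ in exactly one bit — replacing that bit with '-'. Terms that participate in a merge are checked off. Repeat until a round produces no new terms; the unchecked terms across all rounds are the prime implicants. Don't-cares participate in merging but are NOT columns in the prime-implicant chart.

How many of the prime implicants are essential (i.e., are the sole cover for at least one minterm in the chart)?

Round 0: 0000✓ 0010✓ 0100✓ 0101✓ 0110✓ 0111✓ 1010✓ 1011✓ 1100✓ 1111✓
Round 1: -010 -100 -111 0-00✓ 0-10✓ 00-0✓ 01-0✓ 01-1✓ 010-✓ 011-✓ 1-11 101-
Round 2: 0--0 01--
PIs = {-010, -100, -111, 0--0, 01--, 1-11, 101-}
Coverage chart:
  m0: 0--0 ←essential
  m4: -100,0--0,01--
  m5: 01-- ←essential
  m7: -111,01--
  m11: 1-11,101-
  m12: -100 ←essential
  m15: -111,1-11
Essential: -100, 0--0, 01--

3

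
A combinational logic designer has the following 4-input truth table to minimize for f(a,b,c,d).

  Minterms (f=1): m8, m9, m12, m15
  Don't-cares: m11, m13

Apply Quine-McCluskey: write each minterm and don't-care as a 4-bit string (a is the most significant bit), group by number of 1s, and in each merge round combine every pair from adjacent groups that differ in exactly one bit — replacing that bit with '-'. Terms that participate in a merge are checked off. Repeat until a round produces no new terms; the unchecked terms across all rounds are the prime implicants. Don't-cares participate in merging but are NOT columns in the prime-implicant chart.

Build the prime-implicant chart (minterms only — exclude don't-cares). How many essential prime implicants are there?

2

[col 0] 1000*, 1001*, 1011*, 1100*, 1101*, 1111*
[col 1] 1-00*, 1-01*, 1-11*, 10-1*, 100-*, 11-1*, 110-*
[col 2] 1--1, 1-0-
Prime implicants: 1--1, 1-0-
PI chart (minterm → PIs covering it):
  8 | 1-0-  (sole → essential)
  9 | 1--1,1-0-
  12 | 1-0-  (sole → essential)
  15 | 1--1  (sole → essential)
Essential prime implicants: 1--1, 1-0-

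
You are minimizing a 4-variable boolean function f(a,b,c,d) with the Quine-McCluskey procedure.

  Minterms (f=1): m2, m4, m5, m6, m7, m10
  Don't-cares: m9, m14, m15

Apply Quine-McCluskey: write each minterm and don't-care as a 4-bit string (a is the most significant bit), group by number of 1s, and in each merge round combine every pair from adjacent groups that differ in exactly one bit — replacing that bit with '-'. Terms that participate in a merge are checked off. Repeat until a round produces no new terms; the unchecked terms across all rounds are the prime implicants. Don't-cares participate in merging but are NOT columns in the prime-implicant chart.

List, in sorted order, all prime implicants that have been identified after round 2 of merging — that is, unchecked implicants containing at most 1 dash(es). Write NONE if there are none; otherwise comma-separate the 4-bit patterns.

1001

Round 0: 0010✓ 0100✓ 0101✓ 0110✓ 0111✓ 1001 1010✓ 1110✓ 1111✓
Round 1: -010✓ -110✓ -111✓ 0-10✓ 01-0✓ 01-1✓ 010-✓ 011-✓ 1-10✓ 111-✓
Round 2: --10 -11- 01--
PIs = {--10, -11-, 01--, 1001}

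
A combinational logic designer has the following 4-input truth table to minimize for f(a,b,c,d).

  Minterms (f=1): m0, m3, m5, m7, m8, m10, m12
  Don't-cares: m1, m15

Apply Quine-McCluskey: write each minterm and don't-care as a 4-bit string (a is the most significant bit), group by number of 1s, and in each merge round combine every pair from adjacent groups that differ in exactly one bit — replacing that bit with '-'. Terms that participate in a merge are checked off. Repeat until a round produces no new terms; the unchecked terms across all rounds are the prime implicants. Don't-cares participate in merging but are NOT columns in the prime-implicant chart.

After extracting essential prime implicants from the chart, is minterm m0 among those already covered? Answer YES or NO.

NO

Round 0: 0000✓ 0001✓ 0011✓ 0101✓ 0111✓ 1000✓ 1010✓ 1100✓ 1111✓
Round 1: -000 -111 0-01✓ 0-11✓ 00-1✓ 000- 01-1✓ 1-00 10-0
Round 2: 0--1
PIs = {-000, -111, 0--1, 000-, 1-00, 10-0}
Coverage chart:
  m0: -000,000-
  m3: 0--1 ←essential
  m5: 0--1 ←essential
  m7: -111,0--1
  m8: -000,1-00,10-0
  m10: 10-0 ←essential
  m12: 1-00 ←essential
Essential: 0--1, 1-00, 10-0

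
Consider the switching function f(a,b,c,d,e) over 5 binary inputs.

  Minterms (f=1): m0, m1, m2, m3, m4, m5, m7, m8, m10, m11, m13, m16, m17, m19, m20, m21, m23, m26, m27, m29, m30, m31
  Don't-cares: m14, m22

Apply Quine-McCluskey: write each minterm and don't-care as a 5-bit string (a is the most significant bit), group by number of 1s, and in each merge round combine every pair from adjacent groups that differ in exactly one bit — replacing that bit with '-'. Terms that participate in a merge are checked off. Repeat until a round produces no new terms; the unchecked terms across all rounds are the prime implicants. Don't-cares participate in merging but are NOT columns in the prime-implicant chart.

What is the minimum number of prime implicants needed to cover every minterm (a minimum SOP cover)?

[col 0] 00000*, 00001*, 00010*, 00011*, 00100*, 00101*, 00111*, 01000*, 01010*, 01011*, 01101*, 01110*, 10000*, 10001*, 10011*, 10100*, 10101*, 10110*, 10111*, 11010*, 11011*, 11101*, 11110*, 11111*
[col 1] -0000*, -0001*, -0011*, -0100*, -0101*, -0111*, -1010*, -1011*, -1101*, -1110*, 0-000*, 0-010*, 0-011*, 0-101*, 00-00*, 00-01*, 00-11*, 000-0*, 000-1*, 0000-*, 0001-*, 001-1*, 0010-*, 01-10*, 010-0*, 0101-*, 1-011*, 1-101*, 1-110*, 1-111*, 10-00*, 10-01*, 10-11*, 100-1*, 1000-*, 101-0*, 101-1*, 1010-*, 1011-*, 11-10*, 11-11*, 1101-*, 111-1*, 1111-*
[col 2] --011, --101, -0-00*, -0-01*, -0-11*, -00-1*, -000-*, -01-1*, -010-*, -1-10, -101-, 0-0-0, 0-01-, 00--1*, 00-0-*, 000--, 1--11, 1-1-1, 1-11-, 10--1*, 10-0-*, 101--, 11-1-
[col 3] -0--1, -0-0-
Prime implicants: --011, --101, -0--1, -0-0-, -1-10, -101-, 0-0-0, 0-01-, 000--, 1--11, 1-1-1, 1-11-, 101--, 11-1-
PI chart (minterm → PIs covering it):
  0 | -0-0-,0-0-0,000--
  1 | -0--1,-0-0-,000--
  2 | 0-0-0,0-01-,000--
  3 | --011,-0--1,0-01-,000--
  4 | -0-0-  (sole → essential)
  5 | --101,-0--1,-0-0-
  7 | -0--1  (sole → essential)
  8 | 0-0-0  (sole → essential)
  10 | -1-10,-101-,0-0-0,0-01-
  11 | --011,-101-,0-01-
  13 | --101  (sole → essential)
  16 | -0-0-  (sole → essential)
  17 | -0--1,-0-0-
  19 | --011,-0--1,1--11
  20 | -0-0-,101--
  21 | --101,-0--1,-0-0-,1-1-1,101--
  23 | -0--1,1--11,1-1-1,1-11-,101--
  26 | -1-10,-101-,11-1-
  27 | --011,-101-,1--11,11-1-
  29 | --101,1-1-1
  30 | -1-10,1-11-,11-1-
  31 | 1--11,1-1-1,1-11-,11-1-
Essential prime implicants: --101, -0--1, -0-0-, 0-0-0
Petrick residual → --011, 11-1-
Minimum SOP uses 6 PIs: c'de + cd'e + b'e + b'd' + a'c'e' + abd

6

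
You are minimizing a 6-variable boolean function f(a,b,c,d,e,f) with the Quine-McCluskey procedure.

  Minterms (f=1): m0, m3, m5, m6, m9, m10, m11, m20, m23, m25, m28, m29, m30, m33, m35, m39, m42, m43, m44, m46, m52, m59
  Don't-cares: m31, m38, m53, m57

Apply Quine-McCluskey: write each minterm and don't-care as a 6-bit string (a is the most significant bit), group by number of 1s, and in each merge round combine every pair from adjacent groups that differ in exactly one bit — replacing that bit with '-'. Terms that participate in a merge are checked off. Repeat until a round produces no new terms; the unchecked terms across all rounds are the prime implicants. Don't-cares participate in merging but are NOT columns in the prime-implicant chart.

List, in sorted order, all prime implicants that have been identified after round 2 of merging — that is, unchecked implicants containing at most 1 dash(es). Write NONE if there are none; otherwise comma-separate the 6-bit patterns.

Round 0: 000000 000011✓ 000101 000110✓ 001001✓ 001010✓ 001011✓ 010100✓ 010111✓ 011001✓ 011100✓ 011101✓ 011110✓ 011111✓ 100001✓ 100011✓ 100110✓ 100111✓ 101010✓ 101011✓ 101100✓ 101110✓ 110100✓ 110101✓ 111001✓ 111011✓
Round 1: -00011✓ -00110 -01010✓ -01011✓ -10100 -11001 0-1001 00-011✓ 0010-1 00101-✓ 01-100 01-111 011-01 0111-0✓ 0111-1✓ 01110-✓ 01111-✓ 1-1011 10-011✓ 10-110 100-11 1000-1 10011- 101-10 10101-✓ 1011-0 11010- 1110-1
Round 2: -0-011 -0101- 0111--
PIs = {-0-011, -00110, -0101-, -10100, -11001, 0-1001, 000000, 000101, 0010-1, 01-100, 01-111, 011-01, 0111--, 1-1011, 10-110, 100-11, 1000-1, 10011-, 101-10, 1011-0, 11010-, 1110-1}

-00110, -10100, -11001, 0-1001, 000000, 000101, 0010-1, 01-100, 01-111, 011-01, 1-1011, 10-110, 100-11, 1000-1, 10011-, 101-10, 1011-0, 11010-, 1110-1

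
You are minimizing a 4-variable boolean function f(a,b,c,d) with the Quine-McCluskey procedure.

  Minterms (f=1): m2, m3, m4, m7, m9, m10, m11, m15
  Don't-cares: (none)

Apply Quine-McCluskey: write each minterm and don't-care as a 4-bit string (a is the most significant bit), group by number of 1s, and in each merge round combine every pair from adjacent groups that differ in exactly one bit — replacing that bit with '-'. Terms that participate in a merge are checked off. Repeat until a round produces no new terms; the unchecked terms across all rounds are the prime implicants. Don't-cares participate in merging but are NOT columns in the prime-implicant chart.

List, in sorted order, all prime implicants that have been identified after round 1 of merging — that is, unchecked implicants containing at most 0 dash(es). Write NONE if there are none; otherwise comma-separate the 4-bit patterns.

0100

Round 0: 0010✓ 0011✓ 0100 0111✓ 1001✓ 1010✓ 1011✓ 1111✓
Round 1: -010✓ -011✓ -111✓ 0-11✓ 001-✓ 1-11✓ 10-1 101-✓
Round 2: --11 -01-
PIs = {--11, -01-, 0100, 10-1}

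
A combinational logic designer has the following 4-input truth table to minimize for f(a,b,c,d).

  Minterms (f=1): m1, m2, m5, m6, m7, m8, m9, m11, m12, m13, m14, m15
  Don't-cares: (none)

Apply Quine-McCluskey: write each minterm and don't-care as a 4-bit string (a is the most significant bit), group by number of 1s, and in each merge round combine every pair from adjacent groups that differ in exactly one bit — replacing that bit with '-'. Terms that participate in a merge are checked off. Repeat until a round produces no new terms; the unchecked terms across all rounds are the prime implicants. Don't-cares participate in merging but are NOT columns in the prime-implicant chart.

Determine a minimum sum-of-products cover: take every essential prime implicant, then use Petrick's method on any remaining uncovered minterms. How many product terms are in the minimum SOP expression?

5

[col 0] 0001*, 0010*, 0101*, 0110*, 0111*, 1000*, 1001*, 1011*, 1100*, 1101*, 1110*, 1111*
[col 1] -001*, -101*, -110*, -111*, 0-01*, 0-10, 01-1*, 011-*, 1-00*, 1-01*, 1-11*, 10-1*, 100-*, 11-0*, 11-1*, 110-*, 111-*
[col 2] --01, -1-1, -11-, 1--1, 1-0-, 11--
Prime implicants: --01, -1-1, -11-, 0-10, 1--1, 1-0-, 11--
PI chart (minterm → PIs covering it):
  1 | --01  (sole → essential)
  2 | 0-10  (sole → essential)
  5 | --01,-1-1
  6 | -11-,0-10
  7 | -1-1,-11-
  8 | 1-0-  (sole → essential)
  9 | --01,1--1,1-0-
  11 | 1--1  (sole → essential)
  12 | 1-0-,11--
  13 | --01,-1-1,1--1,1-0-,11--
  14 | -11-,11--
  15 | -1-1,-11-,1--1,11--
Essential prime implicants: --01, 0-10, 1--1, 1-0-
Petrick residual → -11-
Minimum SOP uses 5 PIs: c'd + bc + a'cd' + ad + ac'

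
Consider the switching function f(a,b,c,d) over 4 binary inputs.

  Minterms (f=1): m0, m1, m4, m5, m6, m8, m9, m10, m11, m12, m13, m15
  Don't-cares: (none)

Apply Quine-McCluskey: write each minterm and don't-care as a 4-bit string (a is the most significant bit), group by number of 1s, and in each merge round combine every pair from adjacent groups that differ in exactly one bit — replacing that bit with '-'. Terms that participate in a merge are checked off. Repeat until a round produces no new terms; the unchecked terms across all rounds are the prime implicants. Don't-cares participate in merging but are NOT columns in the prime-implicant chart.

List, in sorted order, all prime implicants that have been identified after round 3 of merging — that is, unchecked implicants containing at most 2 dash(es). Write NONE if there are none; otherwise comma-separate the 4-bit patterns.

01-0, 1--1, 10--

[col 0] 0000*, 0001*, 0100*, 0101*, 0110*, 1000*, 1001*, 1010*, 1011*, 1100*, 1101*, 1111*
[col 1] -000*, -001*, -100*, -101*, 0-00*, 0-01*, 000-*, 01-0, 010-*, 1-00*, 1-01*, 1-11*, 10-0*, 10-1*, 100-*, 101-*, 11-1*, 110-*
[col 2] --00*, --01*, -00-*, -10-*, 0-0-*, 1--1, 1-0-*, 10--
[col 3] --0-
Prime implicants: --0-, 01-0, 1--1, 10--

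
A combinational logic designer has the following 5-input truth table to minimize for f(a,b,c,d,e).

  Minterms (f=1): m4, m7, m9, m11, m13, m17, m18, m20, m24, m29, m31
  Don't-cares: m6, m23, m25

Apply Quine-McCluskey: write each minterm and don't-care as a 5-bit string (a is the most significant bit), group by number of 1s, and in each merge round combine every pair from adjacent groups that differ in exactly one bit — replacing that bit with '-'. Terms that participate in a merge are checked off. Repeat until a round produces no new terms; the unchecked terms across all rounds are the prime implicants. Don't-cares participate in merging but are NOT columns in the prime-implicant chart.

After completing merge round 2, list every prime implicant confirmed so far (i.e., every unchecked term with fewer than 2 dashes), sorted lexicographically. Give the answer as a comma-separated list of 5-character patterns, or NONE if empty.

-0100, -0111, 001-0, 0011-, 010-1, 1-001, 1-111, 10010, 1100-, 111-1

size-2^0 implicants → 00100(✓)  00110(✓)  00111(✓)  01001(✓)  01011(✓)  01101(✓)  10001(✓)  10010  10100(✓)  10111(✓)  11000(✓)  11001(✓)  11101(✓)  11111(✓)
size-2^1 implicants → -0100  -0111  -1001(✓)  -1101(✓)  001-0  0011-  01-01(✓)  010-1  1-001  1-111  11-01(✓)  1100-  111-1
size-2^2 implicants → -1-01
Unchecked terms (primes): -0100, -0111, -1-01, 001-0, 0011-, 010-1, 1-001, 1-111, 10010, 1100-, 111-1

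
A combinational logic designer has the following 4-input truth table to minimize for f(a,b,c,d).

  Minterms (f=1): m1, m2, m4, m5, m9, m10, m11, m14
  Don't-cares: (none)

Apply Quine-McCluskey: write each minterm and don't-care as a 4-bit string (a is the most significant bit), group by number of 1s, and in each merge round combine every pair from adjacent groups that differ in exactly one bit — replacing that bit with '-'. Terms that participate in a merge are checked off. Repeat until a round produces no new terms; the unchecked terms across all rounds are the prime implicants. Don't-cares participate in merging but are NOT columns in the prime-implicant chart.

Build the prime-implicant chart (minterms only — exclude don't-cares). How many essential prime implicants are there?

Round 0: 0001✓ 0010✓ 0100✓ 0101✓ 1001✓ 1010✓ 1011✓ 1110✓
Round 1: -001 -010 0-01 010- 1-10 10-1 101-
PIs = {-001, -010, 0-01, 010-, 1-10, 10-1, 101-}
Coverage chart:
  m1: -001,0-01
  m2: -010 ←essential
  m4: 010- ←essential
  m5: 0-01,010-
  m9: -001,10-1
  m10: -010,1-10,101-
  m11: 10-1,101-
  m14: 1-10 ←essential
Essential: -010, 010-, 1-10

3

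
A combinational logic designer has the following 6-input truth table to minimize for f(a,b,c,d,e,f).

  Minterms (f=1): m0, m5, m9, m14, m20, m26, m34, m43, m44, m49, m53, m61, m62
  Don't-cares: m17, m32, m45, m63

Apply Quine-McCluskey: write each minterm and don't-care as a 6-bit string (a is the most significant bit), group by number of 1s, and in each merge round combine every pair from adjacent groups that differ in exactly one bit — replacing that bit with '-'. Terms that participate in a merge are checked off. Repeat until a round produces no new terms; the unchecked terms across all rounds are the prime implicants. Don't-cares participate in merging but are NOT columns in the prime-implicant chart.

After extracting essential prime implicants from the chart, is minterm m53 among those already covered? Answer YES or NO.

NO

size-2^0 implicants → 000000(✓)  000101  001001  001110  010001(✓)  010100  011010  100000(✓)  100010(✓)  101011  101100(✓)  101101(✓)  110001(✓)  110101(✓)  111101(✓)  111110(✓)  111111(✓)
size-2^1 implicants → -00000  -10001  1-1101  1000-0  10110-  11-101  110-01  1111-1  11111-
Unchecked terms (primes): -00000, -10001, 000101, 001001, 001110, 010100, 011010, 1-1101, 1000-0, 101011, 10110-, 11-101, 110-01, 1111-1, 11111-
Minterm coverage:
  m0 ⊆ -00000 [E]
  m5 ⊆ 000101 [E]
  m9 ⊆ 001001 [E]
  m14 ⊆ 001110 [E]
  m20 ⊆ 010100 [E]
  m26 ⊆ 011010 [E]
  m34 ⊆ 1000-0 [E]
  m43 ⊆ 101011 [E]
  m44 ⊆ 10110- [E]
  m49 ⊆ -10001,110-01
  m53 ⊆ 11-101,110-01
  m61 ⊆ 1-1101,11-101,1111-1
  m62 ⊆ 11111- [E]
E = {-00000, 000101, 001001, 001110, 010100, 011010, 1000-0, 101011, 10110-, 11111-}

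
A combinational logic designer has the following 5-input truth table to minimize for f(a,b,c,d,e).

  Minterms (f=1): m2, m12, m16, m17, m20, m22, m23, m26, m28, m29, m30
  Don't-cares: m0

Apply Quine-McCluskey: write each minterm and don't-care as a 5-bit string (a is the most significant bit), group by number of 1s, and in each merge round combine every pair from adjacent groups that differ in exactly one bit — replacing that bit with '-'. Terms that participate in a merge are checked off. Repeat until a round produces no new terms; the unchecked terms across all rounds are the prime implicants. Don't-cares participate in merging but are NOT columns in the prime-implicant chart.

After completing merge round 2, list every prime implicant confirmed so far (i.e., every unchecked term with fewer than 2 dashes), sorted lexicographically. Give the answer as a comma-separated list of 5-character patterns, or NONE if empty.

Round 0: 00000✓ 00010✓ 01100✓ 10000✓ 10001✓ 10100✓ 10110✓ 10111✓ 11010✓ 11100✓ 11101✓ 11110✓
Round 1: -0000 -1100 000-0 1-100✓ 1-110✓ 10-00 1000- 101-0✓ 1011- 11-10 111-0✓ 1110-
Round 2: 1-1-0
PIs = {-0000, -1100, 000-0, 1-1-0, 10-00, 1000-, 1011-, 11-10, 1110-}

-0000, -1100, 000-0, 10-00, 1000-, 1011-, 11-10, 1110-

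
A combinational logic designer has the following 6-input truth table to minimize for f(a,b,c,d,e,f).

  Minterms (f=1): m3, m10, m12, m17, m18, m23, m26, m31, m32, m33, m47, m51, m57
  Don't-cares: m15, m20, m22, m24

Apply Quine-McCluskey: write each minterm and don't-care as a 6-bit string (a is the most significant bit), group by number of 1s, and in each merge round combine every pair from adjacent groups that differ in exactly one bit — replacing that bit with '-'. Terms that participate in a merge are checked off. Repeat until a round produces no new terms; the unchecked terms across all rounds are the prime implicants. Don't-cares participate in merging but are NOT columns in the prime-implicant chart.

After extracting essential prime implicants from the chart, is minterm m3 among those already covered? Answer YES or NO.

YES

[col 0] 000011, 001010*, 001100, 001111*, 010001, 010010*, 010100*, 010110*, 010111*, 011000*, 011010*, 011111*, 100000*, 100001*, 101111*, 110011, 111001
[col 1] -01111, 0-1010, 0-1111, 01-010, 01-111, 010-10, 0101-0, 01011-, 0110-0, 10000-
Prime implicants: -01111, 0-1010, 0-1111, 000011, 001100, 01-010, 01-111, 010-10, 010001, 0101-0, 01011-, 0110-0, 10000-, 110011, 111001
PI chart (minterm → PIs covering it):
  3 | 000011  (sole → essential)
  10 | 0-1010  (sole → essential)
  12 | 001100  (sole → essential)
  17 | 010001  (sole → essential)
  18 | 01-010,010-10
  23 | 01-111,01011-
  26 | 0-1010,01-010,0110-0
  31 | 0-1111,01-111
  32 | 10000-  (sole → essential)
  33 | 10000-  (sole → essential)
  47 | -01111  (sole → essential)
  51 | 110011  (sole → essential)
  57 | 111001  (sole → essential)
Essential prime implicants: -01111, 0-1010, 000011, 001100, 010001, 10000-, 110011, 111001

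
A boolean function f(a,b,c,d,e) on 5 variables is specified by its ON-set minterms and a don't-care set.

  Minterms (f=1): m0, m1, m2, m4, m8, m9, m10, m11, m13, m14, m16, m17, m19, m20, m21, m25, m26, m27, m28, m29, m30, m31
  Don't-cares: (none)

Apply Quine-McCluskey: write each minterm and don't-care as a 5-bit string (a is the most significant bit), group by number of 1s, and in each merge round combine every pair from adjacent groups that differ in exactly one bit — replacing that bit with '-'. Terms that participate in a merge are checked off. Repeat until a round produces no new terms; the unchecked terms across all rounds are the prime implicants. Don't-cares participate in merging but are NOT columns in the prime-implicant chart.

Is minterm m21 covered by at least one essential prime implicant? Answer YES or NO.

Round 0: 00000✓ 00001✓ 00010✓ 00100✓ 01000✓ 01001✓ 01010✓ 01011✓ 01101✓ 01110✓ 10000✓ 10001✓ 10011✓ 10100✓ 10101✓ 11001✓ 11010✓ 11011✓ 11100✓ 11101✓ 11110✓ 11111✓
Round 1: -0000✓ -0001✓ -0100✓ -1001✓ -1010✓ -1011✓ -1101✓ -1110✓ 0-000✓ 0-001✓ 0-010✓ 00-00✓ 000-0✓ 0000-✓ 01-01✓ 01-10✓ 010-0✓ 010-1✓ 0100-✓ 0101-✓ 1-001✓ 1-011✓ 1-100✓ 1-101✓ 10-00✓ 10-01✓ 100-1✓ 1000-✓ 1010-✓ 11-01✓ 11-10✓ 11-11✓ 110-1✓ 1101-✓ 111-0✓ 111-1✓ 1110-✓ 1111-✓
Round 2: --001 -0-00 -000- -1-01 -1-10 -10-1 -101- 0-0-0 0-00- 010-- 1--01 1-0-1 1-10- 10-0- 11--1 11-1- 111--
PIs = {--001, -0-00, -000-, -1-01, -1-10, -10-1, -101-, 0-0-0, 0-00-, 010--, 1--01, 1-0-1, 1-10-, 10-0-, 11--1, 11-1-, 111--}
Coverage chart:
  m0: -0-00,-000-,0-0-0,0-00-
  m1: --001,-000-,0-00-
  m2: 0-0-0 ←essential
  m4: -0-00 ←essential
  m8: 0-0-0,0-00-,010--
  m9: --001,-1-01,-10-1,0-00-,010--
  m10: -1-10,-101-,0-0-0,010--
  m11: -10-1,-101-,010--
  m13: -1-01 ←essential
  m14: -1-10 ←essential
  m16: -0-00,-000-,10-0-
  m17: --001,-000-,1--01,1-0-1,10-0-
  m19: 1-0-1 ←essential
  m20: -0-00,1-10-,10-0-
  m21: 1--01,1-10-,10-0-
  m25: --001,-1-01,-10-1,1--01,1-0-1,11--1
  m26: -1-10,-101-,11-1-
  m27: -10-1,-101-,1-0-1,11--1,11-1-
  m28: 1-10-,111--
  m29: -1-01,1--01,1-10-,11--1,111--
  m30: -1-10,11-1-,111--
  m31: 11--1,11-1-,111--
Essential: -0-00, -1-01, -1-10, 0-0-0, 1-0-1

NO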